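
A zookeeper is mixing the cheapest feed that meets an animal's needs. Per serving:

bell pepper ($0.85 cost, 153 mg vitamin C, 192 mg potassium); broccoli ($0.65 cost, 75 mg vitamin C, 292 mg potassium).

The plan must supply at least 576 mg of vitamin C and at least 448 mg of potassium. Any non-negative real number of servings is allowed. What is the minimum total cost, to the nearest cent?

$3.20

At the optimum either one food covers both requirements or two foods hit both targets exactly; no other combination can be cheaper.
bell pepper only: max(576/153, 448/192) = 3.765 servings → $3.20.
broccoli only: max(576/75, 448/292) = 7.68 servings → $4.99.
bell pepper + broccoli: intersection lies outside the first quadrant.
The minimum over all feasible corners is $3.20.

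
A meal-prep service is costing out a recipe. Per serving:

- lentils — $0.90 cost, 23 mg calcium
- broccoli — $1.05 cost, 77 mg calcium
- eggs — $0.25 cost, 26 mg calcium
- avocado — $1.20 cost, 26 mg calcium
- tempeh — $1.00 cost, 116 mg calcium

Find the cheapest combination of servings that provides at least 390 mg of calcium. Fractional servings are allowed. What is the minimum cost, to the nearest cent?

Cost per mg of calcium: tempeh $0.0086, eggs $0.0096, broccoli $0.0136, lentils $0.0391, avocado $0.0462.
With no serving limits, use only tempeh: 390 mg / 116 mg = 3.362 servings × $1.00 = $3.36.

$3.36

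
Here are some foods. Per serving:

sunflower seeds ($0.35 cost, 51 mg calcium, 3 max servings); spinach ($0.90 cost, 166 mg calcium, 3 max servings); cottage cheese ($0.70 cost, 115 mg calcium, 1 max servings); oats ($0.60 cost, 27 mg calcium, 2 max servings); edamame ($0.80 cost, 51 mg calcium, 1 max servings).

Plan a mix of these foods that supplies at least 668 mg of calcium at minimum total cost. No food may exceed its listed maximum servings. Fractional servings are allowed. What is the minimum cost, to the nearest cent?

Cost per mg of calcium: spinach $0.0054, cottage cheese $0.0061, sunflower seeds $0.0069, edamame $0.0157, oats $0.0222.
Take 3 servings of spinach: +498.0 mg calcium for $2.70 (total $2.70, still need 170.0 mg).
Take 1 serving of cottage cheese: +115.0 mg calcium for $0.70 (total $3.40, still need 55.0 mg).
Take 1.078 servings of sunflower seeds: +55.0 mg calcium for $0.38 (total $3.78, still need 0.0 mg).
Filling from the cheapest source first is optimal under one linear minimum: $3.78.

$3.78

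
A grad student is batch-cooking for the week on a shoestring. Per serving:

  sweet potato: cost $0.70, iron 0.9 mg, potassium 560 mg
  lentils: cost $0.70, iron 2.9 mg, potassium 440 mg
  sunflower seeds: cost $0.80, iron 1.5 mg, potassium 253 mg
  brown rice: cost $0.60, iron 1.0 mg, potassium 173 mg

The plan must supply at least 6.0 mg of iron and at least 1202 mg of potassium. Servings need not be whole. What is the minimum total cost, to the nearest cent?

$1.78

Minimising a linear cost over {iron ≥ 6.0, potassium ≥ 1202, servings ≥ 0} — the optimum is at a vertex, using one or two foods.
sweet potato only: max(6.0/0.9, 1202/560) = 6.667 servings → $4.67.
lentils only: max(6.0/2.9, 1202/440) = 2.732 servings → $1.91.
sunflower seeds only: max(6.0/1.5, 1202/253) = 4.751 servings → $3.80.
brown rice only: max(6.0/1.0, 1202/173) = 6.948 servings → $4.17.
sweet potato + lentils with both tight: 0.6888 servings and 1.855 servings → $1.78.
sweet potato + sunflower seeds with both tight: 0.4655 servings and 3.721 servings → $3.30.
sweet potato + brown rice with both tight: 0.4056 servings and 5.635 servings → $3.66.
lentils + sunflower seeds with both targets exact would need a negative amount; discard.
lentils + brown rice: intersection lies outside the first quadrant.
sunflower seeds + brown rice with both targets exact would need a negative amount; discard.
So the least-cost plan costs $1.78.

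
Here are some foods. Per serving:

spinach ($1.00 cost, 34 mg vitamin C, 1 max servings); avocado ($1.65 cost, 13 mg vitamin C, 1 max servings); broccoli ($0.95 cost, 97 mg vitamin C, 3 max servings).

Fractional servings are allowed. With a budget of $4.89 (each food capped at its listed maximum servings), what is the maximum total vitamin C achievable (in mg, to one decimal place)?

333.2 mg

Vitamin C per dollar: broccoli 102.1, spinach 34, avocado 7.879.
Take 3 servings of broccoli: spends $2.85, +291.0 mg vitamin C (running total 291.0 mg).
Take 1 serving of spinach: spends $1.00, +34.0 mg vitamin C (running total 325.0 mg).
Take 0.6303 servings of avocado: spends $1.04, +8.2 mg vitamin C (running total 333.2 mg).
Greedy by best ratio exhausts the cost allowance optimally: 333.2 mg.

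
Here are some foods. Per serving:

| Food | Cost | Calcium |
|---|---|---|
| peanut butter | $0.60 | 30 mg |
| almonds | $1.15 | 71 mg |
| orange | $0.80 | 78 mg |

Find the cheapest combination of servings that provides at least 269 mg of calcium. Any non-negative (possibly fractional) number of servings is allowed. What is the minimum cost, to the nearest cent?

Cost per mg of calcium: orange $0.0103, almonds $0.0162, peanut butter $0.0200.
With no serving limits, use only orange: 269 mg / 78 mg = 3.449 servings × $0.80 = $2.76.

$2.76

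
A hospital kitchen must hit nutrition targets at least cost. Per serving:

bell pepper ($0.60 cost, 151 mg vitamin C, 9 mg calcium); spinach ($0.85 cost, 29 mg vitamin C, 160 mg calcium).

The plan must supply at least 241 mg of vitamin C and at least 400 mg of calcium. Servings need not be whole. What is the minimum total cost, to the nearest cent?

$2.75

With two linear requirements the optimum uses one or two foods; enumerate the corners.
bell pepper only: max(241/151, 400/9) = 44.44 servings → $26.67.
spinach only: max(241/29, 400/160) = 8.31 servings → $7.06.
bell pepper + spinach with both tight: 1.128 servings and 2.437 servings → $2.75.
Cheapest feasible corner: $2.75.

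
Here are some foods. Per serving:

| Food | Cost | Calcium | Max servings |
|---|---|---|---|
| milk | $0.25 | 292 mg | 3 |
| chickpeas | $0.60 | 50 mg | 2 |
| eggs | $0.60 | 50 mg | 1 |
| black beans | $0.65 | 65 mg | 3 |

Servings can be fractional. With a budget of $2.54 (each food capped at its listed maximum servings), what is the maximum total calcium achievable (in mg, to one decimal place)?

Calcium per dollar: milk 1168, black beans 100, chickpeas 83.33, eggs 83.33.
Take 3 servings of milk: spends $0.75, +876.0 mg calcium (running total 876.0 mg).
Take 2.754 servings of black beans: spends $1.79, +179.0 mg calcium (running total 1055.0 mg).
Greedy by best ratio exhausts the cost allowance optimally: 1055.0 mg.

1055.0 mg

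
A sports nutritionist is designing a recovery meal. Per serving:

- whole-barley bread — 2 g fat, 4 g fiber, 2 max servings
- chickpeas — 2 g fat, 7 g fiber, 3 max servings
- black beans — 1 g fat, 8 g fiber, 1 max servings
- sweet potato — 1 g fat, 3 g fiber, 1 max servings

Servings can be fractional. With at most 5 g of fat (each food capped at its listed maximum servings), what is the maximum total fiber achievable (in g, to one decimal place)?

22.0 g

Fiber per g fat: black beans 8, chickpeas 3.5, sweet potato 3, whole-barley bread 2.
Take 1 serving of black beans: uses 1 g fat, +8.0 g fiber (running total 8.0 g).
Take 2 servings of chickpeas: uses 4 g fat, +14.0 g fiber (running total 22.0 g).
Filling greedily by fiber-per-g fat is optimal for one linear limit, giving 22.0 g.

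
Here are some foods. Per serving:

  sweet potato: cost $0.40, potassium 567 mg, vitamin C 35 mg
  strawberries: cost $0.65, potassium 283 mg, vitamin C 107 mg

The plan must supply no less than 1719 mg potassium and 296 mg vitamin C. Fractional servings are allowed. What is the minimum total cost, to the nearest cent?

Compare the cost at each extreme point of the feasible region.
sweet potato only: max(1719/567, 296/35) = 8.457 servings → $3.38.
strawberries only: max(1719/283, 296/107) = 6.074 servings → $3.95.
sweet potato + strawberries with both tight: 1.973 servings and 2.121 servings → $2.17.
The minimum over all feasible corners is $2.17.

$2.17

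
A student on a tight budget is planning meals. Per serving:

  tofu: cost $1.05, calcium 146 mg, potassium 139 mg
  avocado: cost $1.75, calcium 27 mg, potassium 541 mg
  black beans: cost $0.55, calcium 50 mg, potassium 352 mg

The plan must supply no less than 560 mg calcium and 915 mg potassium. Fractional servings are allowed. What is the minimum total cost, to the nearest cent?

Check every corner: each single food scaled to meet both minima, and each pair solved so both constraints bind.
tofu only: max(560/146, 915/139) = 6.583 servings → $6.91.
avocado only: max(560/27, 915/541) = 20.74 servings → $36.30.
black beans only: max(560/50, 915/352) = 11.2 servings → $6.16.
tofu + avocado with both tight: 3.699 servings and 0.741 servings → $5.18.
tofu + black beans with both tight: 3.406 servings and 1.254 servings → $4.27.
avocado + black beans: the both-tight solution has a negative serving — not a feasible corner.
So the least-cost plan costs $4.27.

$4.27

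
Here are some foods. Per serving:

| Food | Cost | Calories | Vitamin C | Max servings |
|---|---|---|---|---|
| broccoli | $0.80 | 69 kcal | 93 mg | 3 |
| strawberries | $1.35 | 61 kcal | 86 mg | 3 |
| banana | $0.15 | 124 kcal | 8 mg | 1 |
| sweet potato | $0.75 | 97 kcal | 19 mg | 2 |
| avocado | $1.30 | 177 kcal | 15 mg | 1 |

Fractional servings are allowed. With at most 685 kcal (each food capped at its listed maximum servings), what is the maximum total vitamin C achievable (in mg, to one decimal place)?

583.6 mg

Vitamin C per kcal: strawberries 1.41, broccoli 1.348, sweet potato 0.1959, avocado 0.08475, banana 0.06452.
Take 3 servings of strawberries: uses 183 kcal, +258.0 mg vitamin C (running total 258.0 mg).
Take 3 servings of broccoli: uses 207 kcal, +279.0 mg vitamin C (running total 537.0 mg).
Take 2 servings of sweet potato: uses 194 kcal, +38.0 mg vitamin C (running total 575.0 mg).
Take 0.5706 servings of avocado: uses 101 kcal, +8.6 mg vitamin C (running total 583.6 mg).
Greedy by best ratio exhausts the calories allowance optimally: 583.6 mg.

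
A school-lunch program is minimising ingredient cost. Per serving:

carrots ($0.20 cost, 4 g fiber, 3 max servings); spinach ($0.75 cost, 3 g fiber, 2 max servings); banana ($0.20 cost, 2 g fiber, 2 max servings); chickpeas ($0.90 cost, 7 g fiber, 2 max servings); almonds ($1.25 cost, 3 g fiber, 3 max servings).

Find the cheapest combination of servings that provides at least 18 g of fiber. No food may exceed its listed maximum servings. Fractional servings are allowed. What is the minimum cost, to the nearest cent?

Cost per g of fiber: carrots $0.0500, banana $0.1000, chickpeas $0.1286, spinach $0.2500, almonds $0.4167.
Take 3 servings of carrots: +12.0 g fiber for $0.60 (total $0.60, still need 6.0 g).
Take 2 servings of banana: +4.0 g fiber for $0.40 (total $1.00, still need 2.0 g).
Take 0.2857 servings of chickpeas: +2.0 g fiber for $0.26 (total $1.26, still need 0.0 g).
Filling from the cheapest source first is optimal under one linear minimum: $1.26.

$1.26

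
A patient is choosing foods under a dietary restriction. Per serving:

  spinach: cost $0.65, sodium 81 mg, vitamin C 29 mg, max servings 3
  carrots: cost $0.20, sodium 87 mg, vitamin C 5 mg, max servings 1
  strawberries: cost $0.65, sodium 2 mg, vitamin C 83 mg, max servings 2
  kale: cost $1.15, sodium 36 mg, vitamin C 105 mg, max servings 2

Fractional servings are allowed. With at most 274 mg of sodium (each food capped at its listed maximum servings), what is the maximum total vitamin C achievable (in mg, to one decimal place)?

Vitamin C per mg sodium: strawberries 41.5, kale 2.917, spinach 0.358, carrots 0.05747.
Take 2 servings of strawberries: uses 4 mg sodium, +166.0 mg vitamin C (running total 166.0 mg).
Take 2 servings of kale: uses 72 mg sodium, +210.0 mg vitamin C (running total 376.0 mg).
Take 2.444 servings of spinach: uses 198 mg sodium, +70.9 mg vitamin C (running total 446.9 mg).
Greedy by best ratio exhausts the sodium allowance optimally: 446.9 mg.

446.9 mg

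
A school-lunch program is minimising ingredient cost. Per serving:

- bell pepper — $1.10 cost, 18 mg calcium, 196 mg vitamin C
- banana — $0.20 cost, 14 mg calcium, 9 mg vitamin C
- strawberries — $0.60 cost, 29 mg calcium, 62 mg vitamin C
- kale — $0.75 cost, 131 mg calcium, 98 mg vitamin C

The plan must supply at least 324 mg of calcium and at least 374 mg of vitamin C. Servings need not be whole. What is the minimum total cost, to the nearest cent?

$2.57

With two linear requirements the optimum uses one or two foods; enumerate the corners.
bell pepper only: max(324/18, 374/196) = 18 servings → $19.80.
banana only: max(324/14, 374/9) = 41.56 servings → $8.31.
strawberries only: max(324/29, 374/62) = 11.17 servings → $6.70.
kale only: max(324/131, 374/98) = 3.816 servings → $2.86.
bell pepper + banana with both tight: 0.8985 servings and 21.99 servings → $5.39.
bell pepper + strawberries: the both-tight solution has a negative serving — not a feasible corner.
bell pepper + kale with both tight: 0.7211 servings and 2.374 servings → $2.57.
banana + strawberries with both tight: 15.23 servings and 3.822 servings → $5.34.
banana + kale with both targets exact would need a negative amount; discard.
strawberries + kale with both tight: 3.266 servings and 1.75 servings → $3.27.
So the least-cost plan costs $2.57.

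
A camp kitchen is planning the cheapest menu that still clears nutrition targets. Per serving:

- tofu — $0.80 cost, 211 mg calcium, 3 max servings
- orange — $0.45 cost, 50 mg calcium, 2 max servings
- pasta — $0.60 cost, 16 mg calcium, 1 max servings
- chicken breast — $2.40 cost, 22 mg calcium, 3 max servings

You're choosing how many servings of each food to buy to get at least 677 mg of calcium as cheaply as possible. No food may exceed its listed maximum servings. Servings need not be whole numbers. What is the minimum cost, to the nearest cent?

$2.80

Cost per mg of calcium: tofu $0.0038, orange $0.0090, pasta $0.0375, chicken breast $0.1091.
Take 3 servings of tofu: +633.0 mg calcium for $2.40 (total $2.40, still need 44.0 mg).
Take 0.88 servings of orange: +44.0 mg calcium for $0.40 (total $2.80, still need 0.0 mg).
Greedy by cheapest-per-mg is optimal for a single linear constraint, so the minimum cost is $2.80.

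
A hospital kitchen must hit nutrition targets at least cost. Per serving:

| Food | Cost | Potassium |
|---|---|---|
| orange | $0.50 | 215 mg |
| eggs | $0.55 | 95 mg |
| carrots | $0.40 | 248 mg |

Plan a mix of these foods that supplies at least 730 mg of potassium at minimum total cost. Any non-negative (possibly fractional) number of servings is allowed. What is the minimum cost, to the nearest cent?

Cost per mg of potassium: carrots $0.0016, orange $0.0023, eggs $0.0058.
With no serving limits, use only carrots: 730 mg / 248 mg = 2.944 servings × $0.40 = $1.18.

$1.18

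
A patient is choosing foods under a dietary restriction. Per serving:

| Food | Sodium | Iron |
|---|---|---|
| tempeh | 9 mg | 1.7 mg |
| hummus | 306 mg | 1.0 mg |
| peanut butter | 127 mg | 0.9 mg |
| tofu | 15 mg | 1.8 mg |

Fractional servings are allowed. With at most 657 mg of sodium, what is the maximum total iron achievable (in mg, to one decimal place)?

124.1 mg

Iron per mg sodium: tempeh 0.1889, tofu 0.12, peanut butter 0.007087, hummus 0.003268.
With no serving limits, spend the whole sodium allowance on tempeh: 657 mg / 9 mg × 1.7 mg = 124.1 mg.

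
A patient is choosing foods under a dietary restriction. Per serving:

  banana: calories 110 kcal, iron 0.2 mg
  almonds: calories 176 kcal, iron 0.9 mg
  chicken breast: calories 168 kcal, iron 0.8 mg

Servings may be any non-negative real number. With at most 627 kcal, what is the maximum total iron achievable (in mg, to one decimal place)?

3.2 mg

Iron per kcal: almonds 0.005114, chicken breast 0.004762, banana 0.001818.
With no serving limits, spend the whole calories allowance on almonds: 627 kcal / 176 kcal × 0.9 mg = 3.2 mg.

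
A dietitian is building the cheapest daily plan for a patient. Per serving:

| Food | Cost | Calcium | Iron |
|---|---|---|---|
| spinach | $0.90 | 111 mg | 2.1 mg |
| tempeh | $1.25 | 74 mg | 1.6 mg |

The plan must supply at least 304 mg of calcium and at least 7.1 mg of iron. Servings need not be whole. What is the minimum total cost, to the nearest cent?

For a min-cost LP with two ≥-constraints, a basic feasible solution has at most two positive variables.
spinach only: max(304/111, 7.1/2.1) = 3.381 servings → $3.04.
tempeh only: max(304/74, 7.1/1.6) = 4.438 servings → $5.55.
spinach + tempeh: the both-tight solution has a negative serving — not a feasible corner.
So the least-cost plan costs $3.04.

$3.04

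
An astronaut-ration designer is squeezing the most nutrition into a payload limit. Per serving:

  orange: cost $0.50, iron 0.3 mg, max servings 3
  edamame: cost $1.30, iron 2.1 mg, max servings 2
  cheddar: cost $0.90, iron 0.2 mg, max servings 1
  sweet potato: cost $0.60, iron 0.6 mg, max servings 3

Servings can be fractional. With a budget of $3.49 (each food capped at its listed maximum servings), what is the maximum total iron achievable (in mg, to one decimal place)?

5.1 mg

Iron per dollar: edamame 1.615, sweet potato 1, orange 0.6, cheddar 0.2222.
Take 2 servings of edamame: spends $2.60, +4.2 mg iron (running total 4.2 mg).
Take 1.483 servings of sweet potato: spends $0.89, +0.9 mg iron (running total 5.1 mg).
Filling greedily by iron-per-dollar is optimal for one linear limit, giving 5.1 mg.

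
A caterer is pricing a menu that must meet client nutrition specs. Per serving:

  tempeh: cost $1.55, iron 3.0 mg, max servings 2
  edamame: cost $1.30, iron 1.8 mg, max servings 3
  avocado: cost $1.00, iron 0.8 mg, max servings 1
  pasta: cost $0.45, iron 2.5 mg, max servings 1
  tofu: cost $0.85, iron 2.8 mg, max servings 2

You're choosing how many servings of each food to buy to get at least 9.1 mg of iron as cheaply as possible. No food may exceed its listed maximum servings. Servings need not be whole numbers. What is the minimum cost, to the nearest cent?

$2.67

Cost per mg of iron: pasta $0.1800, tofu $0.3036, tempeh $0.5167, edamame $0.7222, avocado $1.2500.
Take 1 serving of pasta: +2.5 mg iron for $0.45 (total $0.45, still need 6.6 mg).
Take 2 servings of tofu: +5.6 mg iron for $1.70 (total $2.15, still need 1.0 mg).
Take 0.3333 servings of tempeh: +1.0 mg iron for $0.52 (total $2.67, still need 0.0 mg).
Filling from the cheapest source first is optimal under one linear minimum: $2.67.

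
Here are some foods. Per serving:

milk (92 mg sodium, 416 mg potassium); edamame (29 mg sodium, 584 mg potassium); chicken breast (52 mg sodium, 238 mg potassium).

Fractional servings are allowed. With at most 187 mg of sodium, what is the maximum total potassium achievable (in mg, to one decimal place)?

Potassium per mg sodium: edamame 20.14, chicken breast 4.577, milk 4.522.
With no serving limits, spend the whole sodium allowance on edamame: 187 mg / 29 mg × 584 mg = 3765.8 mg.

3765.8 mg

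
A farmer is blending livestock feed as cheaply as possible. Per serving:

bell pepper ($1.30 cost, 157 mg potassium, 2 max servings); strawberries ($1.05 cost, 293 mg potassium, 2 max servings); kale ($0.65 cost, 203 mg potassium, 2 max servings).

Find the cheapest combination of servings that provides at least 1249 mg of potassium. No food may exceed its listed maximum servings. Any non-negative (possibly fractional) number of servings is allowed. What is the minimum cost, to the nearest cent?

Cost per mg of potassium: kale $0.0032, strawberries $0.0036, bell pepper $0.0083.
Take 2 servings of kale: +406.0 mg potassium for $1.30 (total $1.30, still need 843.0 mg).
Take 2 servings of strawberries: +586.0 mg potassium for $2.10 (total $3.40, still need 257.0 mg).
Take 1.637 servings of bell pepper: +257.0 mg potassium for $2.13 (total $5.53, still need 0.0 mg).
Greedy by cheapest-per-mg is optimal for a single linear constraint, so the minimum cost is $5.53.

$5.53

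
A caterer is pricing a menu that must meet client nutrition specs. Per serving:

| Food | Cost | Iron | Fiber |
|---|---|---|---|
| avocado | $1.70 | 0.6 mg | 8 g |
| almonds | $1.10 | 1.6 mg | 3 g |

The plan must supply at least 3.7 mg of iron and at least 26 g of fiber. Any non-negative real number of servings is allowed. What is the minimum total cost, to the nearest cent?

$6.11

With two linear requirements the optimum uses one or two foods; enumerate the corners.
avocado only: max(3.7/0.6, 26/8) = 6.167 servings → $10.48.
almonds only: max(3.7/1.6, 26/3) = 8.667 servings → $9.53.
avocado + almonds with both tight: 2.773 servings and 1.273 servings → $6.11.
The minimum over all feasible corners is $6.11.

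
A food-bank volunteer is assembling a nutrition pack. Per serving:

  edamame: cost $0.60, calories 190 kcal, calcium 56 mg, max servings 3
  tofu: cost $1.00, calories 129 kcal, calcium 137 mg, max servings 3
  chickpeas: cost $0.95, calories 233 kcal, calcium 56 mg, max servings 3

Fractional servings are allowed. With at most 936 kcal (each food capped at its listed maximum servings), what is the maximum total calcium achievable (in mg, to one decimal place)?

Calcium per kcal: tofu 1.062, edamame 0.2947, chickpeas 0.2403.
Take 3 servings of tofu: uses 387 kcal, +411.0 mg calcium (running total 411.0 mg).
Take 2.889 servings of edamame: uses 549 kcal, +161.8 mg calcium (running total 572.8 mg).
Greedy by best ratio exhausts the calories allowance optimally: 572.8 mg.

572.8 mg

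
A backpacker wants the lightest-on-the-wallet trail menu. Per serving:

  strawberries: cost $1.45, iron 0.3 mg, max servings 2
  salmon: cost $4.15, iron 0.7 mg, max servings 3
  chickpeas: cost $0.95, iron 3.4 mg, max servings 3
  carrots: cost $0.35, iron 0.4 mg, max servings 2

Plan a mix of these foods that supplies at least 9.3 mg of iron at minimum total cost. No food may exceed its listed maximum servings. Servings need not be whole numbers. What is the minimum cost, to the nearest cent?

$2.60

Cost per mg of iron: chickpeas $0.2794, carrots $0.8750, strawberries $4.8333, salmon $5.9286.
Take 2.735 servings of chickpeas: +9.3 mg iron for $2.60 (total $2.60, still need 0.0 mg).
Filling from the cheapest source first is optimal under one linear minimum: $2.60.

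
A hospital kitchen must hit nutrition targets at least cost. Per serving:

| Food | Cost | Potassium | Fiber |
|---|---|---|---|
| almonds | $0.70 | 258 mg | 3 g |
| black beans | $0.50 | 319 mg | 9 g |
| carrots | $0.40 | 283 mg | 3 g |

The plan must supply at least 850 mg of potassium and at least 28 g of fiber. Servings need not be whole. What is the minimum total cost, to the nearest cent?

$1.56

An LP optimum is at a vertex; with two nutrient constraints at most two foods are used. Check each candidate.
almonds only: max(850/258, 28/3) = 9.333 servings → $6.53.
black beans only: max(850/319, 28/9) = 3.111 servings → $1.56.
carrots only: max(850/283, 28/3) = 9.333 servings → $3.73.
almonds + black beans: intersection lies outside the first quadrant.
almonds + carrots: the both-tight solution has a negative serving — not a feasible corner.
black beans + carrots: intersection lies outside the first quadrant.
Cheapest feasible corner: $1.56.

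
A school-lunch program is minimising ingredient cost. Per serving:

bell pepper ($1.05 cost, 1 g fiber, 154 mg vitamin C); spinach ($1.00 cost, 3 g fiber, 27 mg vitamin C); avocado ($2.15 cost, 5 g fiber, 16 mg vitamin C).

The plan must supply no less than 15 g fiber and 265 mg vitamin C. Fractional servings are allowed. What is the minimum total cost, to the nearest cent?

A basic optimal solution has at most two foods positive. Try each food alone and each pair with both targets met exactly.
bell pepper only: max(15/1, 265/154) = 15 servings → $15.75.
spinach only: max(15/3, 265/27) = 9.815 servings → $9.81.
avocado only: max(15/5, 265/16) = 16.56 servings → $35.61.
bell pepper + spinach with both tight: 0.8966 servings and 4.701 servings → $5.64.
bell pepper + avocado with both tight: 1.439 servings and 2.712 servings → $7.34.
spinach + avocado: the both-tight solution has a negative serving — not a feasible corner.
Cheapest feasible corner: $5.64.

$5.64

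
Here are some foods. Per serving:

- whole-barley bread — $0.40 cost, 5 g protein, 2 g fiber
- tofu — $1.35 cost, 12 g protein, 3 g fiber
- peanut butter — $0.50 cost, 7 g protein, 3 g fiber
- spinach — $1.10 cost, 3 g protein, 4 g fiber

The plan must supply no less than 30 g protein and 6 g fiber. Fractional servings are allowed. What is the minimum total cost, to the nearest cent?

For a min-cost LP with two ≥-constraints, a basic feasible solution has at most two positive variables.
whole-barley bread only: max(30/5, 6/2) = 6 servings → $2.40.
tofu only: max(30/12, 6/3) = 2.5 servings → $3.38.
peanut butter only: max(30/7, 6/3) = 4.286 servings → $2.14.
spinach only: max(30/3, 6/4) = 10 servings → $11.00.
whole-barley bread + tofu: the both-tight solution has a negative serving — not a feasible corner.
whole-barley bread + peanut butter: intersection lies outside the first quadrant.
whole-barley bread + spinach with both targets exact would need a negative amount; discard.
tofu + peanut butter with both targets exact would need a negative amount; discard.
tofu + spinach: intersection lies outside the first quadrant.
peanut butter + spinach: intersection lies outside the first quadrant.
Cheapest feasible corner: $2.14.

$2.14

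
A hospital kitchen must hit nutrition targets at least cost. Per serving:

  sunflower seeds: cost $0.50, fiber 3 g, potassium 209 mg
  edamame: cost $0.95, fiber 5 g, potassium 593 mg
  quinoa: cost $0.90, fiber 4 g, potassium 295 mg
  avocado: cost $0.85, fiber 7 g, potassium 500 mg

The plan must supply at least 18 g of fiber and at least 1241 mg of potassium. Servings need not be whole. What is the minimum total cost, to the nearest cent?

sunflower seeds only: max(18/3, 1241/209) = 6 servings → $3.00.
edamame only: max(18/5, 1241/593) = 3.6 servings → $3.42.
quinoa only: max(18/4, 1241/295) = 4.5 servings → $4.05.
avocado only: max(18/7, 1241/500) = 2.571 servings → $2.19.
sunflower seeds + edamame: intersection lies outside the first quadrant.
sunflower seeds + quinoa: intersection lies outside the first quadrant.
sunflower seeds + avocado: intersection lies outside the first quadrant.
edamame + quinoa: the both-tight solution has a negative serving — not a feasible corner.
edamame + avocado: the both-tight solution has a negative serving — not a feasible corner.
quinoa + avocado: intersection lies outside the first quadrant.
So the least-cost plan costs $2.19.

$2.19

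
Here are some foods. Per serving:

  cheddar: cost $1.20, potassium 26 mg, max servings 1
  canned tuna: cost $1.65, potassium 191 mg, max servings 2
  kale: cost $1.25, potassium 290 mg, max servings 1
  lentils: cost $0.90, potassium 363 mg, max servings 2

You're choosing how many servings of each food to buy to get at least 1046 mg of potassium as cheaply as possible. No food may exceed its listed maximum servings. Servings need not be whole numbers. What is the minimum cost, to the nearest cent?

Cost per mg of potassium: lentils $0.0025, kale $0.0043, canned tuna $0.0086, cheddar $0.0462.
Take 2 servings of lentils: +726.0 mg potassium for $1.80 (total $1.80, still need 320.0 mg).
Take 1 serving of kale: +290.0 mg potassium for $1.25 (total $3.05, still need 30.0 mg).
Take 0.1571 servings of canned tuna: +30.0 mg potassium for $0.26 (total $3.31, still need 0.0 mg).
Greedy by cheapest-per-mg is optimal for a single linear constraint, so the minimum cost is $3.31.

$3.31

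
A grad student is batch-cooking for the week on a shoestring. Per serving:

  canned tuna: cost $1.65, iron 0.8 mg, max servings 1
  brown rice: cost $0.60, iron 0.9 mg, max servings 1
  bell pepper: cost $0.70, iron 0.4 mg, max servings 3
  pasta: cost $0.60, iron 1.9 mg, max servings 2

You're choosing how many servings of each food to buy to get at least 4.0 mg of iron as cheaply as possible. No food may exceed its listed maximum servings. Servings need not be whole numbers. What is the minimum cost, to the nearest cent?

Cost per mg of iron: pasta $0.3158, brown rice $0.6667, bell pepper $1.7500, canned tuna $2.0625.
Take 2 servings of pasta: +3.8 mg iron for $1.20 (total $1.20, still need 0.2 mg).
Take 0.2222 servings of brown rice: +0.2 mg iron for $0.13 (total $1.33, still need 0.0 mg).
Greedy by cheapest-per-mg is optimal for a single linear constraint, so the minimum cost is $1.33.

$1.33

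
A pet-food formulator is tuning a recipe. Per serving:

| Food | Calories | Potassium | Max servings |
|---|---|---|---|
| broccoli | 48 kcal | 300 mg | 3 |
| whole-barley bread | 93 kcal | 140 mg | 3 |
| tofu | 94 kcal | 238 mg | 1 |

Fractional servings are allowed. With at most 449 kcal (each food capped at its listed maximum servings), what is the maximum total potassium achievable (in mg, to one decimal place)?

Potassium per kcal: broccoli 6.25, tofu 2.532, whole-barley bread 1.505.
Take 3 servings of broccoli: uses 144 kcal, +900.0 mg potassium (running total 900.0 mg).
Take 1 serving of tofu: uses 94 kcal, +238.0 mg potassium (running total 1138.0 mg).
Take 2.269 servings of whole-barley bread: uses 211 kcal, +317.6 mg potassium (running total 1455.6 mg).
Greedy by best ratio exhausts the calories allowance optimally: 1455.6 mg.

1455.6 mg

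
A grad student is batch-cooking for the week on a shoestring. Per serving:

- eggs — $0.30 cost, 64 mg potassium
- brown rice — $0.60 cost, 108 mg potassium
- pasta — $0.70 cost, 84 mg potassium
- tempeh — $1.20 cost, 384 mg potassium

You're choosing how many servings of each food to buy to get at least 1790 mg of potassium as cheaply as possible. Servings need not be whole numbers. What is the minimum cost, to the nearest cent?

Cost per mg of potassium: tempeh $0.0031, eggs $0.0047, brown rice $0.0056, pasta $0.0083.
With no serving limits, use only tempeh: 1790 mg / 384 mg = 4.661 servings × $1.20 = $5.59.

$5.59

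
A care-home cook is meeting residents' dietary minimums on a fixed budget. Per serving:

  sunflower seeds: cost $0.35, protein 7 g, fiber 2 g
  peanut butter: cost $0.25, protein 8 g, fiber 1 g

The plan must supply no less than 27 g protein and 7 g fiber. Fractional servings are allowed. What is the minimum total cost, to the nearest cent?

$1.27

The cheapest plan sits at a corner of the feasible region — with two constraints it uses at most two foods.
sunflower seeds only: max(27/7, 7/2) = 3.857 servings → $1.35.
peanut butter only: max(27/8, 7/1) = 7 servings → $1.75.
sunflower seeds + peanut butter with both tight: 3.222 servings and 0.5556 servings → $1.27.
The minimum over all feasible corners is $1.27.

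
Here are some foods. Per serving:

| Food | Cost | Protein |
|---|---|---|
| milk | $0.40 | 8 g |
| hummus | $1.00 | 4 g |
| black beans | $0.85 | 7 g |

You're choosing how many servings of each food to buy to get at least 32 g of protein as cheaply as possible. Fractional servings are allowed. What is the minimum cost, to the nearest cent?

$1.60

Cost per g of protein: milk $0.0500, black beans $0.1214, hummus $0.2500.
With no serving limits, use only milk: 32 g / 8 g = 4 servings × $0.40 = $1.60.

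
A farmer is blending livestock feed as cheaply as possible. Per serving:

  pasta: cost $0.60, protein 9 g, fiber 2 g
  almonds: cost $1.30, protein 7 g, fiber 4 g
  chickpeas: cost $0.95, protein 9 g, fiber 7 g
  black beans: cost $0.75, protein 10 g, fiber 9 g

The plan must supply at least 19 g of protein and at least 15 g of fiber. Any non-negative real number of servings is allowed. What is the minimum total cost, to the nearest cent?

Two binding constraints pin down two serving amounts, so the optimal mix uses at most two foods. The candidates are each food alone (scaled to the tighter of protein/fiber) and each pair with both constraints tight.
pasta only: max(19/9, 15/2) = 7.5 servings → $4.50.
almonds only: max(19/7, 15/4) = 3.75 servings → $4.88.
chickpeas only: max(19/9, 15/7) = 2.143 servings → $2.04.
black beans only: max(19/10, 15/9) = 1.9 servings → $1.43.
pasta + almonds with both targets exact would need a negative amount; discard.
pasta + chickpeas: the both-tight solution has a negative serving — not a feasible corner.
pasta + black beans with both tight: 0.3443 servings and 1.59 servings → $1.40.
almonds + chickpeas with both targets exact would need a negative amount; discard.
almonds + black beans with both tight: 0.913 servings and 1.261 servings → $2.13.
chickpeas + black beans with both tight: 1.909 servings and 0.1818 servings → $1.95.
So the least-cost plan costs $1.40.

$1.40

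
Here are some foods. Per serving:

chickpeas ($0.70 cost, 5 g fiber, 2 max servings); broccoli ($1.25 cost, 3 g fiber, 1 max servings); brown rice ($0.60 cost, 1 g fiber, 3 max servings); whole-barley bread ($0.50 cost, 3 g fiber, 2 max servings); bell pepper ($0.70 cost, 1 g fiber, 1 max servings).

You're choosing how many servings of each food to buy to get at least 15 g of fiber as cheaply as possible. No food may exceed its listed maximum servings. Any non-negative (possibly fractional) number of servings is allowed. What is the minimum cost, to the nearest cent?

Cost per g of fiber: chickpeas $0.1400, whole-barley bread $0.1667, broccoli $0.4167, brown rice $0.6000, bell pepper $0.7000.
Take 2 servings of chickpeas: +10.0 g fiber for $1.40 (total $1.40, still need 5.0 g).
Take 1.667 servings of whole-barley bread: +5.0 g fiber for $0.83 (total $2.23, still need 0.0 g).
Greedy by cheapest-per-g is optimal for a single linear constraint, so the minimum cost is $2.23.

$2.23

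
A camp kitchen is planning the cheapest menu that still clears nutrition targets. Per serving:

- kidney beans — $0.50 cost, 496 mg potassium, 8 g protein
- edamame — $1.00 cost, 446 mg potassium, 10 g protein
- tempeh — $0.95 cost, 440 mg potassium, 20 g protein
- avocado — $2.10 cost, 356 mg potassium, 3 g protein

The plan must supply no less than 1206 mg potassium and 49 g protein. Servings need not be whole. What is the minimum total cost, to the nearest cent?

$2.38

An LP optimum is at a vertex; with two nutrient constraints at most two foods are used. Check each candidate.
kidney beans only: max(1206/496, 49/8) = 6.125 servings → $3.06.
edamame only: max(1206/446, 49/10) = 4.9 servings → $4.90.
tempeh only: max(1206/440, 49/20) = 2.741 servings → $2.60.
avocado only: max(1206/356, 49/3) = 16.33 servings → $34.30.
kidney beans + edamame with both targets exact would need a negative amount; discard.
kidney beans + tempeh with both tight: 0.4 servings and 2.29 servings → $2.38.
kidney beans + avocado with both targets exact would need a negative amount; discard.
edamame + tempeh with both tight: 0.5664 servings and 2.167 servings → $2.62.
edamame + avocado with both targets exact would need a negative amount; discard.
tempeh + avocado with both tight: 2.384 servings and 0.4414 servings → $3.19.
Cheapest feasible corner: $2.38.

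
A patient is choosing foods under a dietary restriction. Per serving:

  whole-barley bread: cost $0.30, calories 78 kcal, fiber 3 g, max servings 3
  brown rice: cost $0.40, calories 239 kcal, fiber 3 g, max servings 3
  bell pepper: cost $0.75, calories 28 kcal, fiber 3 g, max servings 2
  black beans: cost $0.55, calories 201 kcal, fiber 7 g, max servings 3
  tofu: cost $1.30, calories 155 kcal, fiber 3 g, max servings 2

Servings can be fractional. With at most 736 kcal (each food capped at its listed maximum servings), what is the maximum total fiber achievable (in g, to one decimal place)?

30.5 g

Fiber per kcal: bell pepper 0.1071, whole-barley bread 0.03846, black beans 0.03483, tofu 0.01935, brown rice 0.01255.
Take 2 servings of bell pepper: uses 56 kcal, +6.0 g fiber (running total 6.0 g).
Take 3 servings of whole-barley bread: uses 234 kcal, +9.0 g fiber (running total 15.0 g).
Take 2.219 servings of black beans: uses 446 kcal, +15.5 g fiber (running total 30.5 g).
Greedy by best ratio exhausts the calories allowance optimally: 30.5 g.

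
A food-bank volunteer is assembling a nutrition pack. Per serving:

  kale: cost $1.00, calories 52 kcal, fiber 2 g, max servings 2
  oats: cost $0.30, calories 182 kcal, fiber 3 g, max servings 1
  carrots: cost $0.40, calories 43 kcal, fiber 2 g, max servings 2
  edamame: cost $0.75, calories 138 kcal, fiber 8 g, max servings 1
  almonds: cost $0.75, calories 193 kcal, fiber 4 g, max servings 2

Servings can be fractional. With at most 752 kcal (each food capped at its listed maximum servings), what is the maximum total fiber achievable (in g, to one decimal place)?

Fiber per kcal: edamame 0.05797, carrots 0.04651, kale 0.03846, almonds 0.02073, oats 0.01648.
Take 1 serving of edamame: uses 138 kcal, +8.0 g fiber (running total 8.0 g).
Take 2 servings of carrots: uses 86 kcal, +4.0 g fiber (running total 12.0 g).
Take 2 servings of kale: uses 104 kcal, +4.0 g fiber (running total 16.0 g).
Take 2 servings of almonds: uses 386 kcal, +8.0 g fiber (running total 24.0 g).
Take 0.2088 servings of oats: uses 38 kcal, +0.6 g fiber (running total 24.6 g).
Filling greedily by fiber-per-kcal is optimal for one linear limit, giving 24.6 g.

24.6 g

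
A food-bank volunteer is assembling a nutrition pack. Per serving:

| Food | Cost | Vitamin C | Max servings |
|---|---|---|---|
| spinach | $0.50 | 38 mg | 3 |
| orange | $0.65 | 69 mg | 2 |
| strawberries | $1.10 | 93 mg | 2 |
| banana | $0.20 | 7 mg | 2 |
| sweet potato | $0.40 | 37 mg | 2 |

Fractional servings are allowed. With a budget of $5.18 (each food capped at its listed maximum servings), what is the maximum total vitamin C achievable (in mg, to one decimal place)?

464.9 mg

Vitamin C per dollar: orange 106.2, sweet potato 92.5, strawberries 84.55, spinach 76, banana 35.
Take 2 servings of orange: spends $1.30, +138.0 mg vitamin C (running total 138.0 mg).
Take 2 servings of sweet potato: spends $0.80, +74.0 mg vitamin C (running total 212.0 mg).
Take 2 servings of strawberries: spends $2.20, +186.0 mg vitamin C (running total 398.0 mg).
Take 1.76 servings of spinach: spends $0.88, +66.9 mg vitamin C (running total 464.9 mg).
Filling greedily by vitamin C-per-dollar is optimal for one linear limit, giving 464.9 mg.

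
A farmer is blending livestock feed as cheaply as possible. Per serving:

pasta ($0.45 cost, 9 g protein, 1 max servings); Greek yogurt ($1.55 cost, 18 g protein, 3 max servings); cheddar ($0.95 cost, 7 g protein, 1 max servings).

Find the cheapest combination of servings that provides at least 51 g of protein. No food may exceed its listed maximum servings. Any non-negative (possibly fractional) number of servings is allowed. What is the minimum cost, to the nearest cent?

Cost per g of protein: pasta $0.0500, Greek yogurt $0.0861, cheddar $0.1357.
Take 1 serving of pasta: +9.0 g protein for $0.45 (total $0.45, still need 42.0 g).
Take 2.333 servings of Greek yogurt: +42.0 g protein for $3.62 (total $4.07, still need 0.0 g).
Greedy by cheapest-per-g is optimal for a single linear constraint, so the minimum cost is $4.07.

$4.07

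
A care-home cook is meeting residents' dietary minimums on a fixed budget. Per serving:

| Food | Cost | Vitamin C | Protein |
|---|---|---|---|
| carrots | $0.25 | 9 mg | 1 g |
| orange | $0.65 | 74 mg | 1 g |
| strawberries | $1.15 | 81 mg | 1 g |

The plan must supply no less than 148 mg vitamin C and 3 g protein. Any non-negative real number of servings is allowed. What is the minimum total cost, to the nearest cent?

$1.49

At the optimum either one food covers both requirements or two foods hit both targets exactly; no other combination can be cheaper.
carrots only: max(148/9, 3/1) = 16.44 servings → $4.11.
orange only: max(148/74, 3/1) = 3 servings → $1.95.
strawberries only: max(148/81, 3/1) = 3 servings → $3.45.
carrots + orange with both tight: 1.138 servings and 1.862 servings → $1.49.
carrots + strawberries with both tight: 1.319 servings and 1.681 servings → $2.26.
orange + strawberries: intersection lies outside the first quadrant.
Cheapest feasible corner: $1.49.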